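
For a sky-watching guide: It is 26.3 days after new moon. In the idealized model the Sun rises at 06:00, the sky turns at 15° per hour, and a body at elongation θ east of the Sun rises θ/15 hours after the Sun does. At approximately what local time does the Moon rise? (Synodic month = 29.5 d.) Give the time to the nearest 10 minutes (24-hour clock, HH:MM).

03:20

Elongation θ = 360° × 26.3/29.5 ≈ 320.9°.
Delay after the Sun = 320.9° / (15°/h) ≈ 21.40 h.
06:00 + 21.397 h ≈ 03:24 → 03:20 to the nearest ten minutes.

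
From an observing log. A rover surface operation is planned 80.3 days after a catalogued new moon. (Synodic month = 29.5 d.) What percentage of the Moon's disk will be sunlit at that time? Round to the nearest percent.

59%

Reduce mod P: 80.3 − 2×29.5 = 21.30 d into the current lunation.
Phase angle: θ = 360°·(21.30 d)/(29.5 d) = 259.9°.
Illuminated fraction = (1 − cos 259.9°)/2 = (1 − (-0.175))/2 ≈ 0.587, so 59%.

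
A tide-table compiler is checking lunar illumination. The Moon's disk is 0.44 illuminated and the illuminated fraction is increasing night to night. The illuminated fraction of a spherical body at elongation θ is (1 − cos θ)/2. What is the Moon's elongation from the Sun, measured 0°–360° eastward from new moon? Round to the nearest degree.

Invert f = (1 − cos θ)/2 to get cos θ = 1 − 2(0.44) = 0.120, hence θ₀ = arccos 0.120 = 83.1°.
Waxing ⇒ before full, so θ = 83.1°.

83°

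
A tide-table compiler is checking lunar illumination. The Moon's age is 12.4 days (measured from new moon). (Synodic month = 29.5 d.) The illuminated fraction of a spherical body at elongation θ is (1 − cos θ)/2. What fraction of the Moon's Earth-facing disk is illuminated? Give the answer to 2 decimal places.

0.94

Elongation θ = 360° × 12.4/29.5 ≈ 151.3°.
cos 151.3° = (-0.877), so f = (1 − (-0.877))/2 = 0.939.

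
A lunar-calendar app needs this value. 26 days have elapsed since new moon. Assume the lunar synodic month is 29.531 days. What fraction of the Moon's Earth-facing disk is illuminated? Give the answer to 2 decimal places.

0.13

The Moon has covered 26/29.531 of its cycle, so θ ≈ 360° × 26/29.531 = 317.0°.
cos 317.0° = 0.731, so f = (1 − 0.731)/2 = 0.135.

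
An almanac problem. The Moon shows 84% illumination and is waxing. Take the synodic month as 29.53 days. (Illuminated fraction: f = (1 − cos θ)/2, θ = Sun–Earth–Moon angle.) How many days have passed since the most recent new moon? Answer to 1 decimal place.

10.9 days

From f = (1 − cos θ)/2: cos θ = 1 − 2×0.84 = -0.680; arccos → 132.8°.
The Moon is waxing (0°–180°), so θ = 132.8° directly.
Age = 29.53 × 132.8°/360° ≈ 10.90 days.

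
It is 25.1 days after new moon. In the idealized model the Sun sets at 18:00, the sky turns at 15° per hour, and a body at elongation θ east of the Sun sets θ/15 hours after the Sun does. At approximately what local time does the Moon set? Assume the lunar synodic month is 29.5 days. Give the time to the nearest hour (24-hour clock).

Phase angle: θ = 360°·(25.1 d)/(29.5 d) = 306.3°.
At 15° of sky rotation per hour, 306.3° corresponds to a 20.42 h lag.
18:00 + 20.42 h ≈ 14:25 → 14:00 to the nearest hour.

14:00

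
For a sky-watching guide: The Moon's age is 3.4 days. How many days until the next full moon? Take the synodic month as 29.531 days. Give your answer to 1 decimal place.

11.4 days

Full moon is 0.5 of the way through the cycle: age 0.5 × 29.531 = 14.765 d.
So 11.365 days remain (14.765 − 3.4).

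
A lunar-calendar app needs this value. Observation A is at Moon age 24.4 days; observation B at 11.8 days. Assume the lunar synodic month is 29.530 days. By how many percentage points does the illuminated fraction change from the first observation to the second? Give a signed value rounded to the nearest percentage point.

+63 pp

First observation: θ = 360°·24.4/29.530 = 297.5°, so f = 0.269.
Second observation: θ = 143.9°, f = 0.904.
Δf = 0.904 − 0.269 = +0.634, i.e. +63 pp.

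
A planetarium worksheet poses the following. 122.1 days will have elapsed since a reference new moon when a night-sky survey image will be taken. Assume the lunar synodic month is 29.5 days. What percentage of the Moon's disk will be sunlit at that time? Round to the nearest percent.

18%

122.1 d spans 4 complete synodic months (4 × 29.5 = 118.00 d) plus 4.10 d.
The Moon has covered 4.10/29.5 of its cycle, so θ ≈ 360° × 4.10/29.5 = 50.0°.
With cos θ = 0.642, the lit fraction is (1 − 0.642)/2 ≈ 0.179, so 18%.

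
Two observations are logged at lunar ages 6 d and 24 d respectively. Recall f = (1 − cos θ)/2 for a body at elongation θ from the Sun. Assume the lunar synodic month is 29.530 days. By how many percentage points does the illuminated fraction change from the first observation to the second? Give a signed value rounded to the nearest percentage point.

-5 percentage points

θ₁ = 360° × 6/29.530 = 73.1°, f₁ = (1 − cos θ₁)/2 = 0.355.
θ₂ = 360° × 24/29.530 = 292.6°, f₂ = (1 − cos θ₂)/2 = 0.308.
Change = f₂ − f₁ = -0.047 → -5 percentage points.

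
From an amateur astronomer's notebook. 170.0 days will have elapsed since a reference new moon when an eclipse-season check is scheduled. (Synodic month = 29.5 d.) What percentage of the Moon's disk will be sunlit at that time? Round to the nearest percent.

46%

Reduce mod P: 170.0 − 5×29.5 = 22.50 d into the current lunation.
Elongation θ = 360° × 22.50/29.5 ≈ 274.6°.
With cos θ = 0.080, the lit fraction is (1 − 0.080)/2 ≈ 0.460, so 46%.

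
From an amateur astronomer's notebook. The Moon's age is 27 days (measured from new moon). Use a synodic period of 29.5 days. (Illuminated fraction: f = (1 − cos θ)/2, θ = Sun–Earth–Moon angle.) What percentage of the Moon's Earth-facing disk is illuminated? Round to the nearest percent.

Phase angle: θ = 360°·(27 d)/(29.5 d) = 329.5°.
With cos θ = 0.862, the lit fraction is (1 − 0.862)/2 ≈ 0.069, so 7%.

7%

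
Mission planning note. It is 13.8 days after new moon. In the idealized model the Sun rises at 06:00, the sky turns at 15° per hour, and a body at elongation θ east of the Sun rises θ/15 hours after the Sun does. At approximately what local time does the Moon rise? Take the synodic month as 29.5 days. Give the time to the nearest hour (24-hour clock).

17:00

Elongation θ = 360° × 13.8/29.5 ≈ 168.4°.
The Moon trails the Sun by θ/15 = 168.4/15 ≈ 11.23 hours.
06:00 + 11.23 h ≈ 17:14 → 17:00 to the nearest hour.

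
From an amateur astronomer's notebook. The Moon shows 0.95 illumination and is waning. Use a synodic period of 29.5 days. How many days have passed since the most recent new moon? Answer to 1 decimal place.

From f = (1 − cos θ)/2: cos θ = 1 − 2×0.95 = -0.900; arccos → 154.2°.
Waning ⇒ past full, so θ = 360° − 154.2° = 205.8°.
At 360°/29.5 d per day, 205.8° corresponds to 16.87 days.

16.9 days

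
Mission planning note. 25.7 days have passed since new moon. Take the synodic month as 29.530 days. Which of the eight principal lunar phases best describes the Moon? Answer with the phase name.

At 25.7/29.530 of the cycle, θ ≈ 313° — the waning crescent range.

waning crescent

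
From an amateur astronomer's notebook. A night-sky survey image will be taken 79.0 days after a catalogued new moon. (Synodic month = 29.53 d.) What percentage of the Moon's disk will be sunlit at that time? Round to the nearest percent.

Reduce mod P: 79.0 − 2×29.53 = 19.94 d into the current lunation.
Phase angle: θ = 360°·(19.94 d)/(29.53 d) = 243.1°.
With cos θ = (-0.453), the lit fraction is (1 − (-0.453))/2 ≈ 0.726, so 73%.

73%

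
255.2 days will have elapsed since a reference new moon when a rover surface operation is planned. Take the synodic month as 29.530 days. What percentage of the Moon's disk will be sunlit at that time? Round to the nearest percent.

81%

255.2 d spans 8 complete synodic months (8 × 29.530 = 236.24 d) plus 18.96 d.
Phase angle: θ = 360°·(18.96 d)/(29.530 d) = 231.1°.
cos 231.1° = (-0.627), so f = (1 − (-0.627))/2 = 0.814, so 81%.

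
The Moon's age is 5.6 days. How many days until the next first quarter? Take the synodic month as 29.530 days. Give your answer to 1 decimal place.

First quarter is 0.25 of the way through the cycle: age 0.25 × 29.530 = 7.383 d.
So 1.783 days remain (7.383 − 5.6).

1.8 days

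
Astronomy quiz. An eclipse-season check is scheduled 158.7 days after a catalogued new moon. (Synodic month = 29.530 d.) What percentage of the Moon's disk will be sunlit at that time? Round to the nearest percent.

85%

158.7/29.530 = 5.374 lunations, so 5 complete cycles and 11.05 d into the next.
Elongation θ = 360° × 11.05/29.530 ≈ 134.7°.
With cos θ = (-0.704), the lit fraction is (1 − (-0.704))/2 ≈ 0.852, so 85%.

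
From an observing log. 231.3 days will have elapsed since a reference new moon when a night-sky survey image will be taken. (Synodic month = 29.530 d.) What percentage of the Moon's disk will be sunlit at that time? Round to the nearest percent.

Reduce mod P: 231.3 − 7×29.530 = 24.59 d into the current lunation.
Elongation θ = 360° × 24.59/29.530 ≈ 299.8°.
Illuminated fraction = (1 − cos 299.8°)/2 = (1 − 0.497)/2 ≈ 0.252, so 25%.

25%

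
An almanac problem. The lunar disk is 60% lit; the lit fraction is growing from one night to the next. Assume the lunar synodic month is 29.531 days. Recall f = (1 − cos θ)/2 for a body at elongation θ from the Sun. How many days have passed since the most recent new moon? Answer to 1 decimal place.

From f = (1 − cos θ)/2: cos θ = 1 − 2×0.60 = -0.200; arccos → 101.5°.
Waxing ⇒ before full, so θ = 101.5°.
At 360°/29.531 d per day, 101.5° corresponds to 8.33 days.

8.3 days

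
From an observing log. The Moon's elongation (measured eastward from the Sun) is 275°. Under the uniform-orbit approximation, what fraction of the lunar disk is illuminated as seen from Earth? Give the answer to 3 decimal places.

Half-versine of 275°: (1 − 0.087)/2 = 0.456.

0.456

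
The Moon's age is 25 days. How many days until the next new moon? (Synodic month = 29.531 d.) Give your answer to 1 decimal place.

The next new moon completes the synodic month: 29.531 − 25 = 4.531 days.

4.5 days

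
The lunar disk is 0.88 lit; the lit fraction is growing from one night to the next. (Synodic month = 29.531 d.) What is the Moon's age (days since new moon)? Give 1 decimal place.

Invert f = (1 − cos θ)/2 to get cos θ = 1 − 2(0.88) = -0.760, hence θ₀ = arccos -0.760 = 139.5°.
Before full moon the principal value applies: θ = 139.5°.
Age = 29.531 × 139.5°/360° ≈ 11.44 days.

11.4 days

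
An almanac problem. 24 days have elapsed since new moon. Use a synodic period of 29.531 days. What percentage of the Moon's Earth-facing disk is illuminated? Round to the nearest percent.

Elongation θ = 360° × 24/29.531 ≈ 292.6°.
With cos θ = 0.384, the lit fraction is (1 − 0.384)/2 ≈ 0.308, so 31%.

31%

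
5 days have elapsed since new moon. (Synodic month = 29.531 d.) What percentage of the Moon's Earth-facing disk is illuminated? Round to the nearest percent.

The Moon has covered 5/29.531 of its cycle, so θ ≈ 360° × 5/29.531 = 61.0°.
Illuminated fraction = (1 − cos 61.0°)/2 = (1 − 0.486)/2 ≈ 0.257, so 26%.

26%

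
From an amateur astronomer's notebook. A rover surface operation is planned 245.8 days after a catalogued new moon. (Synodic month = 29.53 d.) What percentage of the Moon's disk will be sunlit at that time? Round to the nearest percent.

72%

245.8/29.53 = 8.324 lunations, so 8 complete cycles and 9.56 d into the next.
Phase angle: θ = 360°·(9.56 d)/(29.53 d) = 116.5°.
Illuminated fraction = (1 − cos 116.5°)/2 = (1 − (-0.447))/2 ≈ 0.723, so 72%.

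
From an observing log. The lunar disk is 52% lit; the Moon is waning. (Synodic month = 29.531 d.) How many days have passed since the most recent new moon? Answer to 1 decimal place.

22.0 days

cos θ = 1 − 2f = -0.040, giving a principal value of 92.3°.
A waning Moon lies in 180°–360°, so θ = 360° − 92.3° = 267.7°.
That fraction of the synodic month is 267.7/360 × 29.531 d ≈ 21.96 d.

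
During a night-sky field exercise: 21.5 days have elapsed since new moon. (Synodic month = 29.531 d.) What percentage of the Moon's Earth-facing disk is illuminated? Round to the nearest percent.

Elongation θ = 360° × 21.5/29.531 ≈ 262.1°.
With cos θ = (-0.137), the lit fraction is (1 − (-0.137))/2 ≈ 0.569, so 57%.

57%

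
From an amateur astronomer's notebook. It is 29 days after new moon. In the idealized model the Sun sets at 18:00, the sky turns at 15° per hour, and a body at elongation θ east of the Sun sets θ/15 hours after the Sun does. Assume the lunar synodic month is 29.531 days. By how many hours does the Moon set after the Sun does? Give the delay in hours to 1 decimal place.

23.6 h

Elongation θ = 360° × 29/29.531 ≈ 353.5°.
Delay after the Sun = 353.5° / (15°/h) ≈ 23.57 h.
So the Moon sets 23.57 h after the Sun.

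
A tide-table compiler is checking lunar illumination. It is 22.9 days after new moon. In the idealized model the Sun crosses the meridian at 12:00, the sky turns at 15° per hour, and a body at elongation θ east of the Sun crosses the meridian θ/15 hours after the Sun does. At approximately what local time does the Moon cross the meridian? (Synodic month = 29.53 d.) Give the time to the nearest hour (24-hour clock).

The Moon has covered 22.9/29.53 of its cycle, so θ ≈ 360° × 22.9/29.53 = 279.2°.
The Moon trails the Sun by θ/15 = 279.2/15 ≈ 18.61 hours.
12:00 + 18.61 h ≈ 06:37 → 07:00 to the nearest hour.

07:00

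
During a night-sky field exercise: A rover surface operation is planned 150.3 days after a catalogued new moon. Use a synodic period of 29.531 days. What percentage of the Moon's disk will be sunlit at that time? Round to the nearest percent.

150.3 d spans 5 complete synodic months (5 × 29.531 = 147.66 d) plus 2.65 d.
The Moon has covered 2.65/29.531 of its cycle, so θ ≈ 360° × 2.65/29.531 = 32.2°.
Illuminated fraction = (1 − cos 32.2°)/2 = (1 − 0.846)/2 ≈ 0.077, so 8%.

8%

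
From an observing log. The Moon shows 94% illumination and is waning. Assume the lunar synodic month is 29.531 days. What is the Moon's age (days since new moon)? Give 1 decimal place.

17.1 days

From f = (1 − cos θ)/2: cos θ = 1 − 2×0.94 = -0.880; arccos → 151.6°.
A waning Moon lies in 180°–360°, so θ = 360° − 151.6° = 208.4°.
Age = 29.531 × 208.4°/360° ≈ 17.09 days.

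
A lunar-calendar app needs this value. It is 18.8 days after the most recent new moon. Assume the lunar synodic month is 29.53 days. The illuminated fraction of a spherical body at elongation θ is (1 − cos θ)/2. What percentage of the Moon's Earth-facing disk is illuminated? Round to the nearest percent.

83%

Phase angle: θ = 360°·(18.8 d)/(29.53 d) = 229.2°.
With cos θ = (-0.654), the lit fraction is (1 − (-0.654))/2 ≈ 0.827, so 83%.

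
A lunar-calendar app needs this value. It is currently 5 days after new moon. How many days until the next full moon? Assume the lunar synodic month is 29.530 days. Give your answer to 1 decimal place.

Full moon occurs at elongation 180°, i.e. at age 29.530 × 180/360 = 14.765 d.
So 9.765 days remain (14.765 − 5).

9.8 days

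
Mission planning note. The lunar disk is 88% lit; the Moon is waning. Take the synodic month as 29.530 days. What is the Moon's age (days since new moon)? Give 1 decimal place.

cos θ = 1 − 2f = -0.760, giving a principal value of 139.5°.
Since the Moon is past full (waning), take the reflex angle: θ = 360° − 139.5° = 220.5°.
Age = 29.530 × 220.5°/360° ≈ 18.09 days.

18.1 days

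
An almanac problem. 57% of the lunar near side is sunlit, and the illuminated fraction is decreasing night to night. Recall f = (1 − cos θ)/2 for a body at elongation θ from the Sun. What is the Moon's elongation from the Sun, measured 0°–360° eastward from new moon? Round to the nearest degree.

Invert f = (1 − cos θ)/2 to get cos θ = 1 − 2(0.57) = -0.140, hence θ₀ = arccos -0.140 = 98.0°.
Since the Moon is past full (waning), take the reflex angle: θ = 360° − 98.0° = 262.0°.

262°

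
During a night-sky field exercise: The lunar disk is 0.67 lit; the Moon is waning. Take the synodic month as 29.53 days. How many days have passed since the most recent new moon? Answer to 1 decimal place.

20.5 days

Invert f = (1 − cos θ)/2 to get cos θ = 1 − 2(0.67) = -0.340, hence θ₀ = arccos -0.340 = 109.9°.
A waning Moon lies in 180°–360°, so θ = 360° − 109.9° = 250.1°.
At 360°/29.53 d per day, 250.1° corresponds to 20.52 days.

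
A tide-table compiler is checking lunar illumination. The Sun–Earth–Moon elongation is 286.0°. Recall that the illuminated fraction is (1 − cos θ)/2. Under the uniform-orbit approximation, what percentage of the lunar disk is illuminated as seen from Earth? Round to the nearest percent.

Half-versine of 286.0°: (1 − 0.276)/2 = 0.362, i.e. 36%.

36%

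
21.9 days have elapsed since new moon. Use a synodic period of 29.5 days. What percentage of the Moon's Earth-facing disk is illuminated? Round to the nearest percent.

The Moon has covered 21.9/29.5 of its cycle, so θ ≈ 360° × 21.9/29.5 = 267.3°.
With cos θ = (-0.048), the lit fraction is (1 − (-0.048))/2 ≈ 0.524, so 52%.

52%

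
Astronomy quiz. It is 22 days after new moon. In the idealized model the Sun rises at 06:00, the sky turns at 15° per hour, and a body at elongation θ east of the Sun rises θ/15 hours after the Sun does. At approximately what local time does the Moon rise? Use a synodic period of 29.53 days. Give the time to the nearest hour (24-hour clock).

00:00

The Moon has covered 22/29.53 of its cycle, so θ ≈ 360° × 22/29.53 = 268.2°.
At 15° of sky rotation per hour, 268.2° corresponds to a 17.88 h lag.
06:00 + 17.88 h ≈ 23:53 → 00:00 to the nearest hour.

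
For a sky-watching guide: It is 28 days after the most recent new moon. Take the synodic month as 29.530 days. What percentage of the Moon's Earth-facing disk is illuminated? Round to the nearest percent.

Phase angle: θ = 360°·(28 d)/(29.530 d) = 341.3°.
cos 341.3° = 0.947, so f = (1 − 0.947)/2 = 0.026, so 3%.

3%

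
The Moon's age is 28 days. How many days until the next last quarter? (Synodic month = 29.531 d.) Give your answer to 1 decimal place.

Last quarter occurs at elongation 270°, i.e. at age 29.531 × 270/360 = 22.148 d.
Already past this cycle's last quarter; the next is at 22.148 + 29.531 = 51.679 d, so 51.679 − 28 = 23.679 days.

23.7 days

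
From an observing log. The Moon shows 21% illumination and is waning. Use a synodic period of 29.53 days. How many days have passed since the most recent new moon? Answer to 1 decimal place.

From f = (1 − cos θ)/2: cos θ = 1 − 2×0.21 = 0.580; arccos → 54.5°.
Since the Moon is past full (waning), take the reflex angle: θ = 360° − 54.5° = 305.5°.
Age = 29.53 × 305.5°/360° ≈ 25.06 days.

25.1 days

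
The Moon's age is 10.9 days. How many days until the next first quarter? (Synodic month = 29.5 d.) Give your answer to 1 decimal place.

26.0 days

First quarter is 0.25 of the way through the cycle: age 0.25 × 29.5 = 7.375 d.
Already past this cycle's first quarter; the next is at 7.375 + 29.5 = 36.875 d, so 36.875 − 10.9 = 25.975 days.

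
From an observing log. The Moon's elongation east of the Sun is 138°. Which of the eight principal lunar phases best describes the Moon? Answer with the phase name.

138° lies in the waxing gibbous sector of the 8-phase cycle.

waxing gibbous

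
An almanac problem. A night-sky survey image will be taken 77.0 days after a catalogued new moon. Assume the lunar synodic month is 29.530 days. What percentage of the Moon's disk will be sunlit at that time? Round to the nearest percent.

89%

77.0 d spans 2 complete synodic months (2 × 29.530 = 59.06 d) plus 17.94 d.
The Moon has covered 17.94/29.530 of its cycle, so θ ≈ 360° × 17.94/29.530 = 218.7°.
With cos θ = (-0.780), the lit fraction is (1 − (-0.780))/2 ≈ 0.890, so 89%.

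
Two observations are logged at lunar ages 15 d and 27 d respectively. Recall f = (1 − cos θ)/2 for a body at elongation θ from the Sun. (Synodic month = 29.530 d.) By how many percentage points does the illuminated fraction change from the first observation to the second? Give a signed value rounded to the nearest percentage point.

-93 percentage points

First observation: θ = 360°·15/29.530 = 182.9°, so f = 0.999.
Second observation: θ = 329.2°, f = 0.071.
Δf = 0.071 − 0.999 = -0.929, i.e. -93 pp.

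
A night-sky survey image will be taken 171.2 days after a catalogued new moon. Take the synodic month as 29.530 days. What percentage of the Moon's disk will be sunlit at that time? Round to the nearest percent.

35%

Reduce mod P: 171.2 − 5×29.530 = 23.55 d into the current lunation.
The Moon has covered 23.55/29.530 of its cycle, so θ ≈ 360° × 23.55/29.530 = 287.1°.
cos 287.1° = 0.294, so f = (1 − 0.294)/2 = 0.353, so 35%.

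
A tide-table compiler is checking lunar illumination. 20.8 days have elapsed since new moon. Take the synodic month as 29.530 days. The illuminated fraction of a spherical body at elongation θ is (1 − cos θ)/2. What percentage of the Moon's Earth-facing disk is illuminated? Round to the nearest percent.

64%

Phase angle: θ = 360°·(20.8 d)/(29.530 d) = 253.6°.
Illuminated fraction = (1 − cos 253.6°)/2 = (1 − (-0.283))/2 ≈ 0.641, so 64%.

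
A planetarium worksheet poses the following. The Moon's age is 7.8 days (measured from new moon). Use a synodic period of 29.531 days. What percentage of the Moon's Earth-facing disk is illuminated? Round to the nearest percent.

Elongation θ = 360° × 7.8/29.531 ≈ 95.1°.
With cos θ = (-0.089), the lit fraction is (1 − (-0.089))/2 ≈ 0.544, so 54%.

54%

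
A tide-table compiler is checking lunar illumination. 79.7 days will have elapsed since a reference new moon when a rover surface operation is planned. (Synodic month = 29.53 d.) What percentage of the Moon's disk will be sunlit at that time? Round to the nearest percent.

66%

Reduce mod P: 79.7 − 2×29.53 = 20.64 d into the current lunation.
The Moon has covered 20.64/29.53 of its cycle, so θ ≈ 360° × 20.64/29.53 = 251.6°.
With cos θ = (-0.315), the lit fraction is (1 − (-0.315))/2 ≈ 0.658, so 66%.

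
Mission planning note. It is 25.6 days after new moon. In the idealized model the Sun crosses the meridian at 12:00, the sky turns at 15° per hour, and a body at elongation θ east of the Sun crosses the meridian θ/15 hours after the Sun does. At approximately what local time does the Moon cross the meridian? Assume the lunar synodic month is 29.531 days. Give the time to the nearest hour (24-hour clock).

09:00

The Moon has covered 25.6/29.531 of its cycle, so θ ≈ 360° × 25.6/29.531 = 312.1°.
The Moon trails the Sun by θ/15 = 312.1/15 ≈ 20.81 hours.
12:00 + 20.81 h ≈ 08:48 → 09:00 to the nearest hour.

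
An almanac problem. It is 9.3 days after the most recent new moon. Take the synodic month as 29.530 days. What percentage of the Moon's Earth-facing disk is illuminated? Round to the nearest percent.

70%

Elongation θ = 360° × 9.3/29.530 ≈ 113.4°.
With cos θ = (-0.397), the lit fraction is (1 − (-0.397))/2 ≈ 0.698, so 70%.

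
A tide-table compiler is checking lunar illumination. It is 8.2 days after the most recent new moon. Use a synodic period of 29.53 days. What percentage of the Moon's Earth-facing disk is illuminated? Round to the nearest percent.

The Moon has covered 8.2/29.53 of its cycle, so θ ≈ 360° × 8.2/29.53 = 100.0°.
With cos θ = (-0.173), the lit fraction is (1 − (-0.173))/2 ≈ 0.587, so 59%.

59%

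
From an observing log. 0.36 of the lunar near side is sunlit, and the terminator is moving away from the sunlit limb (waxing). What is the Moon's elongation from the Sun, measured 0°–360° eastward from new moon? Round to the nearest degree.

Invert f = (1 − cos θ)/2 to get cos θ = 1 − 2(0.36) = 0.280, hence θ₀ = arccos 0.280 = 73.7°.
Before full moon the principal value applies: θ = 73.7°.

74°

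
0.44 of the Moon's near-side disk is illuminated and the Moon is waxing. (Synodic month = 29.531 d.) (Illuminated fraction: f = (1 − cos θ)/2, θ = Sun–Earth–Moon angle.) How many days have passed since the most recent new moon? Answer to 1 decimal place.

6.8 days

cos θ = 1 − 2f = 0.120, giving a principal value of 83.1°.
The Moon is waxing (0°–180°), so θ = 83.1° directly.
At 360°/29.531 d per day, 83.1° corresponds to 6.82 days.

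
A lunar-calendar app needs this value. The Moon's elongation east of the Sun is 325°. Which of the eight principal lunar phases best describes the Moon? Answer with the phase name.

waning crescent

The waning crescent sector spans roughly 292°–338°; 325° falls inside it.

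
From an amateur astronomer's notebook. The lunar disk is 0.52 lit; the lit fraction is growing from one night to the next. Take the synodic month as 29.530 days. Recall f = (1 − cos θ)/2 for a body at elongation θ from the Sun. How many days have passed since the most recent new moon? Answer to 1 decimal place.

7.6 days

Invert f = (1 − cos θ)/2 to get cos θ = 1 − 2(0.52) = -0.040, hence θ₀ = arccos -0.040 = 92.3°.
Waxing ⇒ before full, so θ = 92.3°.
That fraction of the synodic month is 92.3/360 × 29.530 d ≈ 7.57 d.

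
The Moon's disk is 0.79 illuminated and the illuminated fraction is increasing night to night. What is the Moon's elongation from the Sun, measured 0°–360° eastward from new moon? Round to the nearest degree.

From f = (1 − cos θ)/2: cos θ = 1 − 2×0.79 = -0.580; arccos → 125.5°.
Before full moon the principal value applies: θ = 125.5°.

125°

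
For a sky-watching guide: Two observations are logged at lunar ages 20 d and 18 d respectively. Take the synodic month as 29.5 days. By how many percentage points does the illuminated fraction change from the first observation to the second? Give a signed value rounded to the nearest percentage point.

+17 percentage points

θ₁ = 360° × 20/29.5 = 244.1°, f₁ = (1 − cos θ₁)/2 = 0.719.
θ₂ = 360° × 18/29.5 = 219.7°, f₂ = (1 − cos θ₂)/2 = 0.885.
Change = f₂ − f₁ = +0.166 → +17 percentage points.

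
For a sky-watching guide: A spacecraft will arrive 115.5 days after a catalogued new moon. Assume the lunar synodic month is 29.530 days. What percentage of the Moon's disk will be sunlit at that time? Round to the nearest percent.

115.5/29.530 = 3.911 lunations, so 3 complete cycles and 26.91 d into the next.
Elongation θ = 360° × 26.91/29.530 ≈ 328.1°.
cos 328.1° = 0.849, so f = (1 − 0.849)/2 = 0.076, so 8%.

8%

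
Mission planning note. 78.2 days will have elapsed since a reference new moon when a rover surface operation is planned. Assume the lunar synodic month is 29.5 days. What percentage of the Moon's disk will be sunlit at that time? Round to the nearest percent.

Reduce mod P: 78.2 − 2×29.5 = 19.20 d into the current lunation.
Phase angle: θ = 360°·(19.20 d)/(29.5 d) = 234.3°.
With cos θ = (-0.583), the lit fraction is (1 − (-0.583))/2 ≈ 0.792, so 79%.

79%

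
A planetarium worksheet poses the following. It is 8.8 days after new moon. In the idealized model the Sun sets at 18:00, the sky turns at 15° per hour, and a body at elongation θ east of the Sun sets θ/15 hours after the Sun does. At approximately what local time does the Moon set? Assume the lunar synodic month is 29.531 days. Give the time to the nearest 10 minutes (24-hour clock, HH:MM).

01:10

Phase angle: θ = 360°·(8.8 d)/(29.531 d) = 107.3°.
At 15° of sky rotation per hour, 107.3° corresponds to a 7.15 h lag.
18:00 + 7.152 h ≈ 01:09 → 01:10 to the nearest ten minutes.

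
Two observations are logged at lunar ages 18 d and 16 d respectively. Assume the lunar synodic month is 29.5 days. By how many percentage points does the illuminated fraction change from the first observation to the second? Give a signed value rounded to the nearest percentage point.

+10 pp

First observation: θ = 360°·18/29.5 = 219.7°, so f = 0.885.
Second observation: θ = 195.3°, f = 0.982.
Δf = 0.982 − 0.885 = +0.097, i.e. +10 pp.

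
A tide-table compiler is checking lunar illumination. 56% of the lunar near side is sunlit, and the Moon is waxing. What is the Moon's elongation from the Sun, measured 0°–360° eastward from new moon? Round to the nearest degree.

97°

Invert f = (1 − cos θ)/2 to get cos θ = 1 − 2(0.56) = -0.120, hence θ₀ = arccos -0.120 = 96.9°.
Waxing ⇒ before full, so θ = 96.9°.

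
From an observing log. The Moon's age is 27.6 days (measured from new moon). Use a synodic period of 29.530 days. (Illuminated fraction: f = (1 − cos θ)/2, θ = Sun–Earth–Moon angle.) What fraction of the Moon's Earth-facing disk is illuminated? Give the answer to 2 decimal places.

Phase angle: θ = 360°·(27.6 d)/(29.530 d) = 336.5°.
cos 336.5° = 0.917, so f = (1 − 0.917)/2 = 0.042.

0.04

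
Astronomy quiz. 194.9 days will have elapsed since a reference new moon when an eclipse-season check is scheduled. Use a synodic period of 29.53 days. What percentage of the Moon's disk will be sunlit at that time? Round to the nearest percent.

90%

194.9/29.53 = 6.600 lunations, so 6 complete cycles and 17.72 d into the next.
The Moon has covered 17.72/29.53 of its cycle, so θ ≈ 360° × 17.72/29.53 = 216.0°.
Illuminated fraction = (1 − cos 216.0°)/2 = (1 − (-0.809))/2 ≈ 0.904, so 90%.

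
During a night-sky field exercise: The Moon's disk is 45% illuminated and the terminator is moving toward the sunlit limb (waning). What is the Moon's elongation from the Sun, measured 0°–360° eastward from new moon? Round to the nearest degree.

276°

From f = (1 − cos θ)/2: cos θ = 1 − 2×0.45 = 0.100; arccos → 84.3°.
Since the Moon is past full (waning), take the reflex angle: θ = 360° − 84.3° = 275.7°.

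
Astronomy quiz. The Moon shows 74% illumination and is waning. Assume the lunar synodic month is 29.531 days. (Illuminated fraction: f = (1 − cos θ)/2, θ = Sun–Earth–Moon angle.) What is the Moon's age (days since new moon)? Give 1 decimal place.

19.8 days

From f = (1 − cos θ)/2: cos θ = 1 − 2×0.74 = -0.480; arccos → 118.7°.
Since the Moon is past full (waning), take the reflex angle: θ = 360° − 118.7° = 241.3°.
Age = 29.531 × 241.3°/360° ≈ 19.80 days.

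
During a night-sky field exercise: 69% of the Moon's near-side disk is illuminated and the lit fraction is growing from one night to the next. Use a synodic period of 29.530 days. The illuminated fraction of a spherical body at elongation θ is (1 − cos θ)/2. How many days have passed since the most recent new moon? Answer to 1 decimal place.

9.2 days

From f = (1 − cos θ)/2: cos θ = 1 − 2×0.69 = -0.380; arccos → 112.3°.
Before full moon the principal value applies: θ = 112.3°.
That fraction of the synodic month is 112.3/360 × 29.530 d ≈ 9.21 d.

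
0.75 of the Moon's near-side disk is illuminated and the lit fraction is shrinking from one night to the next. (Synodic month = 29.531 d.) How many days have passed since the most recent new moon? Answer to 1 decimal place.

From f = (1 − cos θ)/2: cos θ = 1 − 2×0.75 = -0.500; arccos → 120.0°.
A waning Moon lies in 180°–360°, so θ = 360° − 120.0° = 240.0°.
That fraction of the synodic month is 240.0/360 × 29.531 d ≈ 19.69 d.

19.7 days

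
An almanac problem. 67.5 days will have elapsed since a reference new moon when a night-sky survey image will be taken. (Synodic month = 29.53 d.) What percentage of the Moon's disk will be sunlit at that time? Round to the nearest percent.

Reduce mod P: 67.5 − 2×29.53 = 8.44 d into the current lunation.
Elongation θ = 360° × 8.44/29.53 ≈ 102.9°.
cos 102.9° = (-0.223), so f = (1 − (-0.223))/2 = 0.612, so 61%.

61%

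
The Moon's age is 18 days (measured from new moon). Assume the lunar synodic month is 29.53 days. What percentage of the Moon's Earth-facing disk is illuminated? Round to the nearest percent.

89%

Phase angle: θ = 360°·(18 d)/(29.53 d) = 219.4°.
With cos θ = (-0.772), the lit fraction is (1 − (-0.772))/2 ≈ 0.886, so 89%.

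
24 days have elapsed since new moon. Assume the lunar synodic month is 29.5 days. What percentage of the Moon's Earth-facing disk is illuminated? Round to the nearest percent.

Phase angle: θ = 360°·(24 d)/(29.5 d) = 292.9°.
Illuminated fraction = (1 − cos 292.9°)/2 = (1 − 0.389)/2 ≈ 0.306, so 31%.

31%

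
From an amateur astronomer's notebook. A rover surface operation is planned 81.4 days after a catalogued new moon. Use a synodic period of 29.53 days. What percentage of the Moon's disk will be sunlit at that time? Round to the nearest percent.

81.4/29.53 = 2.757 lunations, so 2 complete cycles and 22.34 d into the next.
Phase angle: θ = 360°·(22.34 d)/(29.53 d) = 272.3°.
With cos θ = 0.041, the lit fraction is (1 − 0.041)/2 ≈ 0.480, so 48%.

48%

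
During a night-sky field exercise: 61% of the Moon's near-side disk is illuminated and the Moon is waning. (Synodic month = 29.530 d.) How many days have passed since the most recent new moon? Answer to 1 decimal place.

From f = (1 − cos θ)/2: cos θ = 1 − 2×0.61 = -0.220; arccos → 102.7°.
Waning ⇒ past full, so θ = 360° − 102.7° = 257.3°.
Age = 29.530 × 257.3°/360° ≈ 21.11 days.

21.1 days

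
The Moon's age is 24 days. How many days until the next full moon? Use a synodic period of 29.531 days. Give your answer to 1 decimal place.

20.3 days

Full moon occurs at elongation 180°, i.e. at age 29.531 × 180/360 = 14.765 d.
Already past this cycle's full moon; the next is at 14.765 + 29.531 = 44.296 d, so 44.296 − 24 = 20.296 days.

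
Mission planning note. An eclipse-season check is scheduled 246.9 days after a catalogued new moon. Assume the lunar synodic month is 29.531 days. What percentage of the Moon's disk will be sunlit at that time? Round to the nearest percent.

82%

246.9 d spans 8 complete synodic months (8 × 29.531 = 236.25 d) plus 10.65 d.
Phase angle: θ = 360°·(10.65 d)/(29.531 d) = 129.9°.
cos 129.9° = (-0.641), so f = (1 − (-0.641))/2 = 0.820, so 82%.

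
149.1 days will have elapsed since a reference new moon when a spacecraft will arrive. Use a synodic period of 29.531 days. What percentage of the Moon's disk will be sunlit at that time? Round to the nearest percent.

149.1 d spans 5 complete synodic months (5 × 29.531 = 147.66 d) plus 1.44 d.
Phase angle: θ = 360°·(1.44 d)/(29.531 d) = 17.6°.
Illuminated fraction = (1 − cos 17.6°)/2 = (1 − 0.953)/2 ≈ 0.023, so 2%.

2%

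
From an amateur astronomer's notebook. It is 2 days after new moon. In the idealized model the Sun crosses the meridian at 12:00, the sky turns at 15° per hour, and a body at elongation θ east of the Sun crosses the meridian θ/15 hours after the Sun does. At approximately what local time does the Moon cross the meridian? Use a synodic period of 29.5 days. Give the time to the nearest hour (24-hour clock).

Phase angle: θ = 360°·(2 d)/(29.5 d) = 24.4°.
The Moon trails the Sun by θ/15 = 24.4/15 ≈ 1.63 hours.
12:00 + 1.63 h ≈ 13:38 → 14:00 to the nearest hour.

14:00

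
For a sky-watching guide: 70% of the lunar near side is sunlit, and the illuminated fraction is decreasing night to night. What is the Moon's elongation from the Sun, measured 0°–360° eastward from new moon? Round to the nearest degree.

cos θ = 1 − 2f = -0.400, giving a principal value of 113.6°.
Since the Moon is past full (waning), take the reflex angle: θ = 360° − 113.6° = 246.4°.

246°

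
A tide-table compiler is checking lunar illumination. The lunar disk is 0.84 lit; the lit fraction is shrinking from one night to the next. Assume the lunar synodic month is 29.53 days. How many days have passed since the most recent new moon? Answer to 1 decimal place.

Invert f = (1 − cos θ)/2 to get cos θ = 1 − 2(0.84) = -0.680, hence θ₀ = arccos -0.680 = 132.8°.
Waning ⇒ past full, so θ = 360° − 132.8° = 227.2°.
At 360°/29.53 d per day, 227.2° corresponds to 18.63 days.

18.6 days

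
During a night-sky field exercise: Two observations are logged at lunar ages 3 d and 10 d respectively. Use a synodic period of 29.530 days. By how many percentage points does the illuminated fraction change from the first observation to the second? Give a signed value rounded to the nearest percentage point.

+67 percentage points

θ₁ = 360° × 3/29.530 = 36.6°, f₁ = (1 − cos θ₁)/2 = 0.098.
θ₂ = 360° × 10/29.530 = 121.9°, f₂ = (1 − cos θ₂)/2 = 0.764.
Change = f₂ − f₁ = +0.666 → +67 percentage points.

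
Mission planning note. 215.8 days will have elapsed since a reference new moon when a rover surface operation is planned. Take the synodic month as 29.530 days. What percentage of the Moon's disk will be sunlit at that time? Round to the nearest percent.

68%

215.8 d spans 7 complete synodic months (7 × 29.530 = 206.71 d) plus 9.09 d.
The Moon has covered 9.09/29.530 of its cycle, so θ ≈ 360° × 9.09/29.530 = 110.8°.
cos 110.8° = (-0.355), so f = (1 − (-0.355))/2 = 0.678, so 68%.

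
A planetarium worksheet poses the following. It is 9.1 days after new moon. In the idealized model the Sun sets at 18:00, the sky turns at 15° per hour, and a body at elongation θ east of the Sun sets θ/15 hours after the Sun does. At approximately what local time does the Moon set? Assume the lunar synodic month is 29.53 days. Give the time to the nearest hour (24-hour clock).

Elongation θ = 360° × 9.1/29.53 ≈ 110.9°.
The Moon trails the Sun by θ/15 = 110.9/15 ≈ 7.40 hours.
18:00 + 7.40 h ≈ 01:24 → 01:00 to the nearest hour.

01:00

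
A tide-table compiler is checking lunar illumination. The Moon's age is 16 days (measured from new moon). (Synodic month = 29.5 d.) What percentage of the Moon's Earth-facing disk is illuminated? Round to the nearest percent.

98%

Phase angle: θ = 360°·(16 d)/(29.5 d) = 195.3°.
cos 195.3° = (-0.965), so f = (1 − (-0.965))/2 = 0.982, so 98%.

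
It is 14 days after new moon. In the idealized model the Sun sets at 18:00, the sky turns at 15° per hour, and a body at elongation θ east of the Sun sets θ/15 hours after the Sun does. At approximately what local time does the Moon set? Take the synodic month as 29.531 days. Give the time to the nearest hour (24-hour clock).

05:00

The Moon has covered 14/29.531 of its cycle, so θ ≈ 360° × 14/29.531 = 170.7°.
At 15° of sky rotation per hour, 170.7° corresponds to a 11.38 h lag.
18:00 + 11.38 h ≈ 05:23 → 05:00 to the nearest hour.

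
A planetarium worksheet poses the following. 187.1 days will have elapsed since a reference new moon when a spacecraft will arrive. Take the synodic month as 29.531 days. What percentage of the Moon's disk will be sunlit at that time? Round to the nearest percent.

76%

187.1 d spans 6 complete synodic months (6 × 29.531 = 177.19 d) plus 9.91 d.
The Moon has covered 9.91/29.531 of its cycle, so θ ≈ 360° × 9.91/29.531 = 120.9°.
Illuminated fraction = (1 − cos 120.9°)/2 = (1 − (-0.513))/2 ≈ 0.756, so 76%.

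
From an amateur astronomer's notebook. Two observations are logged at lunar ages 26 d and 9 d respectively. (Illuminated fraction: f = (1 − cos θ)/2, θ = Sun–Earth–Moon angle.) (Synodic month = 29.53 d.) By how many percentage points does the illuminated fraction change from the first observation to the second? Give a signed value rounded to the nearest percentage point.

+53 pp

θ₁ = 360° × 26/29.53 = 317.0°, f₁ = (1 − cos θ₁)/2 = 0.135.
θ₂ = 360° × 9/29.53 = 109.7°, f₂ = (1 − cos θ₂)/2 = 0.669.
Change = f₂ − f₁ = +0.534 → +53 percentage points.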